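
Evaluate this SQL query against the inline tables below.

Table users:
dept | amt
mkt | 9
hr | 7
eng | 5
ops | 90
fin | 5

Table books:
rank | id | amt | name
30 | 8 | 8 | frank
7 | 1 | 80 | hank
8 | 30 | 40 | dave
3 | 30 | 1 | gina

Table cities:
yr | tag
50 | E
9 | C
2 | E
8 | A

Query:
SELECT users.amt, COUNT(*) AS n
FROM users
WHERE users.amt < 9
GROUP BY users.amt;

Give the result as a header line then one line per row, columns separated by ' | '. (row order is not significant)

== RESULT ==
users.amt | n
7 | 1
5 | 2

Derivation:
After WHERE (3 rows):
users.dept | users.amt
hr | 7
eng | 5
fin | 5
After GROUP BY (2 rows):
users.amt | n
7 | 1
5 | 2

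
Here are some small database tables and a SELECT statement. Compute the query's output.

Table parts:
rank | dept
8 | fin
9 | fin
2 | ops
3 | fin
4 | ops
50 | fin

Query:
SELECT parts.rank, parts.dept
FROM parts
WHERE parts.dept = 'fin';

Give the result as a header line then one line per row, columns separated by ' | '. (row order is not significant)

After WHERE (4 rows):
parts.rank | parts.dept
8 | fin
9 | fin
3 | fin
50 | fin
After SELECT (4 rows):
parts.rank | parts.dept
8 | fin
9 | fin
3 | fin
50 | fin

== RESULT ==
parts.rank | parts.dept
8 | fin
9 | fin
3 | fin
50 | fin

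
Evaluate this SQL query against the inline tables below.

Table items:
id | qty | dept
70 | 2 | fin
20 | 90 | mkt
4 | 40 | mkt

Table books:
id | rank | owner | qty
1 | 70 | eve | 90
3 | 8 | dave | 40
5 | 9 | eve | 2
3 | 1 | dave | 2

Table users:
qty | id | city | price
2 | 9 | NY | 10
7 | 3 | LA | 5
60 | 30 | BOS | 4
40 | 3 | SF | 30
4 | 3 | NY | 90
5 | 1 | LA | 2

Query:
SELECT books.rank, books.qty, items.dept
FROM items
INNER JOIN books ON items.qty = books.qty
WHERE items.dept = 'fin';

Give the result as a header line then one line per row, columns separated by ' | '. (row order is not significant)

After JOIN books (4 rows):
items.id | items.qty | items.dept | books.id | books.rank | books.owner | books.qty
70 | 2 | fin | 5 | 9 | eve | 2
70 | 2 | fin | 3 | 1 | dave | 2
20 | 90 | mkt | 1 | 70 | eve | 90
4 | 40 | mkt | 3 | 8 | dave | 40
After WHERE (2 rows):
items.id | items.qty | items.dept | books.id | books.rank | books.owner | books.qty
70 | 2 | fin | 5 | 9 | eve | 2
70 | 2 | fin | 3 | 1 | dave | 2
After SELECT (2 rows):
books.rank | books.qty | items.dept
9 | 2 | fin
1 | 2 | fin

== RESULT ==
books.rank | books.qty | items.dept
9 | 2 | fin
1 | 2 | fin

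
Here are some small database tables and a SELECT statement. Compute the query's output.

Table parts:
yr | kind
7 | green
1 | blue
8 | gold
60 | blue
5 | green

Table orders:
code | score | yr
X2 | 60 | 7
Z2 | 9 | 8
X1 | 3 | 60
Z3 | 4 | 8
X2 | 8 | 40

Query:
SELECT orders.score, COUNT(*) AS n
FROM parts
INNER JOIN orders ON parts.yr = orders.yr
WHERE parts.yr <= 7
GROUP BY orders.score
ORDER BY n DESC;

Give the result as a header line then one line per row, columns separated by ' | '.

After JOIN orders (4 rows):
parts.yr | parts.kind | orders.code | orders.score | orders.yr
7 | green | X2 | 60 | 7
8 | gold | Z2 | 9 | 8
8 | gold | Z3 | 4 | 8
60 | blue | X1 | 3 | 60
After WHERE (1 rows):
parts.yr | parts.kind | orders.code | orders.score | orders.yr
7 | green | X2 | 60 | 7
After GROUP BY (1 rows):
orders.score | n
60 | 1
After ORDER BY (1 rows):
orders.score | n
60 | 1

== RESULT ==
orders.score | n
60 | 1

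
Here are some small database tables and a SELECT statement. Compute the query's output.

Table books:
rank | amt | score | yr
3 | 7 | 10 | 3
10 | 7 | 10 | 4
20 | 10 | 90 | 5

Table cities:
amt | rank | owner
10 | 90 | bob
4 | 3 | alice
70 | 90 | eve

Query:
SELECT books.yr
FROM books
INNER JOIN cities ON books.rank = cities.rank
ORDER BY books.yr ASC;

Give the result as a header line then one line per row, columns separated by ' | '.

After JOIN cities (1 rows):
books.rank | books.amt | books.score | books.yr | cities.amt | cities.rank | cities.owner
3 | 7 | 10 | 3 | 4 | 3 | alice
After SELECT (1 rows):
books.yr
3
After ORDER BY (1 rows):
books.yr
3

== RESULT ==
books.yr
3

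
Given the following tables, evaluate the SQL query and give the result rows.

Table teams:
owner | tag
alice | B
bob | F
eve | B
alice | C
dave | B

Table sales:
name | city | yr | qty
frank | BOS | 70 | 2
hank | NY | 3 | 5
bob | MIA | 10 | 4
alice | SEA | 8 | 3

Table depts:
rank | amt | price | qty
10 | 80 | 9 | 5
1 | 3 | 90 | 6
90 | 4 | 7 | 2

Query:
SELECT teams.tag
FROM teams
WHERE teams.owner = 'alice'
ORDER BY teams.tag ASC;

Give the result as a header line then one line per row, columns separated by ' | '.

After WHERE (2 rows):
teams.owner | teams.tag
alice | B
alice | C
After SELECT (2 rows):
teams.tag
B
C
After ORDER BY (2 rows):
teams.tag
B
C

== RESULT ==
teams.tag
B
C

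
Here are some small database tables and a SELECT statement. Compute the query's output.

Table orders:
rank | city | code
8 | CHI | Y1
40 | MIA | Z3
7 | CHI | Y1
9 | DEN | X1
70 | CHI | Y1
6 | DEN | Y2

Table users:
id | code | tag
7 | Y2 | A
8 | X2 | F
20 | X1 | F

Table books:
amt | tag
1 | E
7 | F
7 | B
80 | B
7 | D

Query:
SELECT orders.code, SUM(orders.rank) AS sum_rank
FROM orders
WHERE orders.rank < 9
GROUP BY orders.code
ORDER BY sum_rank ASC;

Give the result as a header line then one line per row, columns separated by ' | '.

After WHERE (3 rows):
orders.rank | orders.city | orders.code
8 | CHI | Y1
7 | CHI | Y1
6 | DEN | Y2
After GROUP BY (2 rows):
orders.code | sum_rank
Y1 | 15
Y2 | 6
After ORDER BY (2 rows):
orders.code | sum_rank
Y2 | 6
Y1 | 15

== RESULT ==
orders.code | sum_rank
Y2 | 6
Y1 | 15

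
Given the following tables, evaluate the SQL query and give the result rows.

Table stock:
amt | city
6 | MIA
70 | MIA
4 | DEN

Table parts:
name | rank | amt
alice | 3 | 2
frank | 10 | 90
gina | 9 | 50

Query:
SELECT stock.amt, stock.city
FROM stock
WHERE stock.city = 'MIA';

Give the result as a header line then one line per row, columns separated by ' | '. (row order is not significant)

After WHERE (2 rows):
stock.amt | stock.city
6 | MIA
70 | MIA
After SELECT (2 rows):
stock.amt | stock.city
6 | MIA
70 | MIA

== RESULT ==
stock.amt | stock.city
6 | MIA
70 | MIA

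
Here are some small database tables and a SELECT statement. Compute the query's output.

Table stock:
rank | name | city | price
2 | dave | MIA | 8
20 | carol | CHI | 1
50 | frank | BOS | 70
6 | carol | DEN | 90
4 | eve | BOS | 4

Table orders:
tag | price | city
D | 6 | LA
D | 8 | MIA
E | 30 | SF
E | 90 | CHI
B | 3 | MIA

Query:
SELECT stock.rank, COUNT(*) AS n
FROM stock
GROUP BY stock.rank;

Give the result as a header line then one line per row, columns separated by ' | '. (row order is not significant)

After GROUP BY (5 rows):
stock.rank | n
2 | 1
20 | 1
50 | 1
6 | 1
4 | 1

== RESULT ==
stock.rank | n
2 | 1
20 | 1
50 | 1
6 | 1
4 | 1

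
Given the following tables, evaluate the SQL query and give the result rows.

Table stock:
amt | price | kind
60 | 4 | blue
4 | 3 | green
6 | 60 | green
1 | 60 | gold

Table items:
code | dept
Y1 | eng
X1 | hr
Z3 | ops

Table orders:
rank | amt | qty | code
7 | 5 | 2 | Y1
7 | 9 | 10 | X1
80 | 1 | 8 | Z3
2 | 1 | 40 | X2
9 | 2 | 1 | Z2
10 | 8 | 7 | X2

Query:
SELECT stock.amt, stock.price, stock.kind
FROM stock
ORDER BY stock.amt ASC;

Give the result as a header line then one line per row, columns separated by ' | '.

== RESULT ==
stock.amt | stock.price | stock.kind
1 | 60 | gold
4 | 3 | green
6 | 60 | green
60 | 4 | blue

Derivation:
After SELECT (4 rows):
stock.amt | stock.price | stock.kind
60 | 4 | blue
4 | 3 | green
6 | 60 | green
1 | 60 | gold
After ORDER BY (4 rows):
stock.amt | stock.price | stock.kind
1 | 60 | gold
4 | 3 | green
6 | 60 | green
60 | 4 | blue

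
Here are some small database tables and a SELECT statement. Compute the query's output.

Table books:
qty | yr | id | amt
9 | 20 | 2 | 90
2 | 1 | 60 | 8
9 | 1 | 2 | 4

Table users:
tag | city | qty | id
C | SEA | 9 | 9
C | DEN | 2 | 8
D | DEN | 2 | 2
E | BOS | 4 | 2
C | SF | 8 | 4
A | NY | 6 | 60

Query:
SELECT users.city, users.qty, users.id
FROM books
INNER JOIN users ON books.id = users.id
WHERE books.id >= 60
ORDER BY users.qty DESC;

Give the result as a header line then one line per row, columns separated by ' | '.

After JOIN users (5 rows):
books.qty | books.yr | books.id | books.amt | users.tag | users.city | users.qty | users.id
9 | 20 | 2 | 90 | D | DEN | 2 | 2
9 | 20 | 2 | 90 | E | BOS | 4 | 2
2 | 1 | 60 | 8 | A | NY | 6 | 60
9 | 1 | 2 | 4 | D | DEN | 2 | 2
9 | 1 | 2 | 4 | E | BOS | 4 | 2
After WHERE (1 rows):
books.qty | books.yr | books.id | books.amt | users.tag | users.city | users.qty | users.id
2 | 1 | 60 | 8 | A | NY | 6 | 60
After SELECT (1 rows):
users.city | users.qty | users.id
NY | 6 | 60
After ORDER BY (1 rows):
users.city | users.qty | users.id
NY | 6 | 60

== RESULT ==
users.city | users.qty | users.id
NY | 6 | 60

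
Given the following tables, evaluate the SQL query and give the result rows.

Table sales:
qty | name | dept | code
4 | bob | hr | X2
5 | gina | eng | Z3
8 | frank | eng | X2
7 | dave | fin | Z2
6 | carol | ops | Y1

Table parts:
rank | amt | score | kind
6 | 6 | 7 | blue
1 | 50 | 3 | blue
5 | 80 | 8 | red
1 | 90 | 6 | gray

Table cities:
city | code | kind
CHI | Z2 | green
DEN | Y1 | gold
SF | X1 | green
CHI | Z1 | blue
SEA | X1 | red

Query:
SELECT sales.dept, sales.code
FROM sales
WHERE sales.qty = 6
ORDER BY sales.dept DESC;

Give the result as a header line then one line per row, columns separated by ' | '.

== RESULT ==
sales.dept | sales.code
ops | Y1

Derivation:
After WHERE (1 rows):
sales.qty | sales.name | sales.dept | sales.code
6 | carol | ops | Y1
After SELECT (1 rows):
sales.dept | sales.code
ops | Y1
After ORDER BY (1 rows):
sales.dept | sales.code
ops | Y1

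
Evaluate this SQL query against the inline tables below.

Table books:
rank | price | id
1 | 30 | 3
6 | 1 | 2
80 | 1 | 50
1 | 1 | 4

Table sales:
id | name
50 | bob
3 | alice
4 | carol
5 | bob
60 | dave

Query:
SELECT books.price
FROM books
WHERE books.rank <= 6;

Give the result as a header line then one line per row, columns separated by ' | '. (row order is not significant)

== RESULT ==
books.price
30
1
1

Derivation:
After WHERE (3 rows):
books.rank | books.price | books.id
1 | 30 | 3
6 | 1 | 2
1 | 1 | 4
After SELECT (3 rows):
books.price
30
1
1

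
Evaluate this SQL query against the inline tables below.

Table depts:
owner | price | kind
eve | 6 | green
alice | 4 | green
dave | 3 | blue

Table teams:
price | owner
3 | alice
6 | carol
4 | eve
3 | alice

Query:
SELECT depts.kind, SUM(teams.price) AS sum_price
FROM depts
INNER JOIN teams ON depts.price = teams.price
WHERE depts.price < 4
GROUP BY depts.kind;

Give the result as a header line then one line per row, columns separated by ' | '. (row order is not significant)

== RESULT ==
depts.kind | sum_price
blue | 6

Derivation:
After JOIN teams (4 rows):
depts.owner | depts.price | depts.kind | teams.price | teams.owner
eve | 6 | green | 6 | carol
alice | 4 | green | 4 | eve
dave | 3 | blue | 3 | alice
dave | 3 | blue | 3 | alice
After WHERE (2 rows):
depts.owner | depts.price | depts.kind | teams.price | teams.owner
dave | 3 | blue | 3 | alice
dave | 3 | blue | 3 | alice
After GROUP BY (1 rows):
depts.kind | sum_price
blue | 6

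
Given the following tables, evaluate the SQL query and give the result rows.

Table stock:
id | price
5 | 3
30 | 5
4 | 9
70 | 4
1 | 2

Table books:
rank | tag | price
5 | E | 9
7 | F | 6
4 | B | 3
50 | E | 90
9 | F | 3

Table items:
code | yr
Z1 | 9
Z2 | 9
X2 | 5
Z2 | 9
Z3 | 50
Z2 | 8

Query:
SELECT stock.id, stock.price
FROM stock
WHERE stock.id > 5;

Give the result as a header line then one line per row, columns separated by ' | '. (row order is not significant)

After WHERE (2 rows):
stock.id | stock.price
30 | 5
70 | 4
After SELECT (2 rows):
stock.id | stock.price
30 | 5
70 | 4

== RESULT ==
stock.id | stock.price
30 | 5
70 | 4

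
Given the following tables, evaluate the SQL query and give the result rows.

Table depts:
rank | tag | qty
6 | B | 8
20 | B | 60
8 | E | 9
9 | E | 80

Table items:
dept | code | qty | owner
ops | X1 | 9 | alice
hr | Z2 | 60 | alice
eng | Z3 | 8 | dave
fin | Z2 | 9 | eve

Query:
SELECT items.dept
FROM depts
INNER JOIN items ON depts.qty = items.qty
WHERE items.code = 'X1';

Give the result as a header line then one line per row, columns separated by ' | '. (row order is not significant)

== RESULT ==
items.dept
ops

Derivation:
After JOIN items (4 rows):
depts.rank | depts.tag | depts.qty | items.dept | items.code | items.qty | items.owner
6 | B | 8 | eng | Z3 | 8 | dave
20 | B | 60 | hr | Z2 | 60 | alice
8 | E | 9 | ops | X1 | 9 | alice
8 | E | 9 | fin | Z2 | 9 | eve
After WHERE (1 rows):
depts.rank | depts.tag | depts.qty | items.dept | items.code | items.qty | items.owner
8 | E | 9 | ops | X1 | 9 | alice
After SELECT (1 rows):
items.dept
ops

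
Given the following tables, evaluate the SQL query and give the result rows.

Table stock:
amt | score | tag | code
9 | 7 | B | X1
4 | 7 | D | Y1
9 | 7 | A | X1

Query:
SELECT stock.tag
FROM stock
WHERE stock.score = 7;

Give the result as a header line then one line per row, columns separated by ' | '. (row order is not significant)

== RESULT ==
stock.tag
B
D
A

Derivation:
After WHERE (3 rows):
stock.amt | stock.score | stock.tag | stock.code
9 | 7 | B | X1
4 | 7 | D | Y1
9 | 7 | A | X1
After SELECT (3 rows):
stock.tag
B
D
A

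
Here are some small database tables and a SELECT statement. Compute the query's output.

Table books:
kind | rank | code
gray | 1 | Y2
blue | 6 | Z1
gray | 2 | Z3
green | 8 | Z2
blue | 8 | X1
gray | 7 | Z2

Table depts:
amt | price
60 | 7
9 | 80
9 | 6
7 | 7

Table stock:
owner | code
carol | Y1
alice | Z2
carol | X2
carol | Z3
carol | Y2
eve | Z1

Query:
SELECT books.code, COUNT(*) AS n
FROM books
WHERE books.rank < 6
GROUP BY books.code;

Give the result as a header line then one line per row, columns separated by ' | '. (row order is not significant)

== RESULT ==
books.code | n
Y2 | 1
Z3 | 1

Derivation:
After WHERE (2 rows):
books.kind | books.rank | books.code
gray | 1 | Y2
gray | 2 | Z3
After GROUP BY (2 rows):
books.code | n
Y2 | 1
Z3 | 1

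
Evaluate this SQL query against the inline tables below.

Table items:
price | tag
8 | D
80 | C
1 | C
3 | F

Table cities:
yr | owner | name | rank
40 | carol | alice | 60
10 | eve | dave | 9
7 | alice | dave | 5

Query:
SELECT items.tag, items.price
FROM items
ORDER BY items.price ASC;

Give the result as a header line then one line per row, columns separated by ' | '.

After SELECT (4 rows):
items.tag | items.price
D | 8
C | 80
C | 1
F | 3
After ORDER BY (4 rows):
items.tag | items.price
C | 1
F | 3
D | 8
C | 80

== RESULT ==
items.tag | items.price
C | 1
F | 3
D | 8
C | 80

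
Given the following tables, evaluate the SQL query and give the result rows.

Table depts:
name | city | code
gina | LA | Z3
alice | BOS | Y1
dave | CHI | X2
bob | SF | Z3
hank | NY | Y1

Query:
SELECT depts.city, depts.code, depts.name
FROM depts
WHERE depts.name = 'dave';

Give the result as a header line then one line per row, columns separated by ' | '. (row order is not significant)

After WHERE (1 rows):
depts.name | depts.city | depts.code
dave | CHI | X2
After SELECT (1 rows):
depts.city | depts.code | depts.name
CHI | X2 | dave

== RESULT ==
depts.city | depts.code | depts.name
CHI | X2 | dave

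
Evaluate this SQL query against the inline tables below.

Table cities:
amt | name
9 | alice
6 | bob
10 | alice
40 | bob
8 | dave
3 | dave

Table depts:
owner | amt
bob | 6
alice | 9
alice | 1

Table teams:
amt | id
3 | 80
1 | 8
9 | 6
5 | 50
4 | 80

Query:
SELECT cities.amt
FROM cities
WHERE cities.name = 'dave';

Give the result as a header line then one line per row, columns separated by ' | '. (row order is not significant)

After WHERE (2 rows):
cities.amt | cities.name
8 | dave
3 | dave
After SELECT (2 rows):
cities.amt
8
3

== RESULT ==
cities.amt
8
3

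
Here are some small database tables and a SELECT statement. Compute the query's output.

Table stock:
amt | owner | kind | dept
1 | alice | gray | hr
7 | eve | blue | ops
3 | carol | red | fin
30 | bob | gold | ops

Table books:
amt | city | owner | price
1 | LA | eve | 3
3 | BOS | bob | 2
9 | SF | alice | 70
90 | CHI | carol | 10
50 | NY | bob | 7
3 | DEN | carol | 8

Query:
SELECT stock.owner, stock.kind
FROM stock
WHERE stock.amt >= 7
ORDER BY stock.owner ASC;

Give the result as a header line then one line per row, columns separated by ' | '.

After WHERE (2 rows):
stock.amt | stock.owner | stock.kind | stock.dept
7 | eve | blue | ops
30 | bob | gold | ops
After SELECT (2 rows):
stock.owner | stock.kind
eve | blue
bob | gold
After ORDER BY (2 rows):
stock.owner | stock.kind
bob | gold
eve | blue

== RESULT ==
stock.owner | stock.kind
bob | gold
eve | blue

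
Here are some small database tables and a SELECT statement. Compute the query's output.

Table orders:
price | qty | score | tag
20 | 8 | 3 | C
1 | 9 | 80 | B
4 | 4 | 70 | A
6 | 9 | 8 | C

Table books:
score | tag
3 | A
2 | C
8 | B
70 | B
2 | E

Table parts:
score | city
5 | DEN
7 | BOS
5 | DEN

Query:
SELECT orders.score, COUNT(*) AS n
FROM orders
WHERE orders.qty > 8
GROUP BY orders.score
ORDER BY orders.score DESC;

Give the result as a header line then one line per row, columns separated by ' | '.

After WHERE (2 rows):
orders.price | orders.qty | orders.score | orders.tag
1 | 9 | 80 | B
6 | 9 | 8 | C
After GROUP BY (2 rows):
orders.score | n
80 | 1
8 | 1
After ORDER BY (2 rows):
orders.score | n
80 | 1
8 | 1

== RESULT ==
orders.score | n
80 | 1
8 | 1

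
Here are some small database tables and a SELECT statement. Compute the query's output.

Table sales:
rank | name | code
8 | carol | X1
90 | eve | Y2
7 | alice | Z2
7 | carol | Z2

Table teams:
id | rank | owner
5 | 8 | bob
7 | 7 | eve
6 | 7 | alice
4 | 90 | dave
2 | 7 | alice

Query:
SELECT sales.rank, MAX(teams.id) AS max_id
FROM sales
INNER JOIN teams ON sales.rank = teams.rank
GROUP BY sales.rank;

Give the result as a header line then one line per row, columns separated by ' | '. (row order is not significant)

== RESULT ==
sales.rank | max_id
8 | 5
90 | 4
7 | 7

Derivation:
After JOIN teams (8 rows):
sales.rank | sales.name | sales.code | teams.id | teams.rank | teams.owner
8 | carol | X1 | 5 | 8 | bob
90 | eve | Y2 | 4 | 90 | dave
7 | alice | Z2 | 7 | 7 | eve
7 | alice | Z2 | 6 | 7 | alice
7 | alice | Z2 | 2 | 7 | alice
7 | carol | Z2 | 7 | 7 | eve
7 | carol | Z2 | 6 | 7 | alice
7 | carol | Z2 | 2 | 7 | alice
After GROUP BY (3 rows):
sales.rank | max_id
8 | 5
90 | 4
7 | 7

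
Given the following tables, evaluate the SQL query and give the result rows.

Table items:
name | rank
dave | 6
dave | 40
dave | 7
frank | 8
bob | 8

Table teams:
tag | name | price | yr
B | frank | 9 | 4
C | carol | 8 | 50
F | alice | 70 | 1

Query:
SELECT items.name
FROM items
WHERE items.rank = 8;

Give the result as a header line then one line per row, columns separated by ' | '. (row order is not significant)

== RESULT ==
items.name
frank
bob

Derivation:
After WHERE (2 rows):
items.name | items.rank
frank | 8
bob | 8
After SELECT (2 rows):
items.name
frank
bob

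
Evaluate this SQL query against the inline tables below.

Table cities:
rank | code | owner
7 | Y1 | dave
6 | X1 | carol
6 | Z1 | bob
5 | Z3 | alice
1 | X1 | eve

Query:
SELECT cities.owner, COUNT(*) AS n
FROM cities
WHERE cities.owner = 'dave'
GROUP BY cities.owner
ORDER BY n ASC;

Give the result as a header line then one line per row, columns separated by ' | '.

== RESULT ==
cities.owner | n
dave | 1

Derivation:
After WHERE (1 rows):
cities.rank | cities.code | cities.owner
7 | Y1 | dave
After GROUP BY (1 rows):
cities.owner | n
dave | 1
After ORDER BY (1 rows):
cities.owner | n
dave | 1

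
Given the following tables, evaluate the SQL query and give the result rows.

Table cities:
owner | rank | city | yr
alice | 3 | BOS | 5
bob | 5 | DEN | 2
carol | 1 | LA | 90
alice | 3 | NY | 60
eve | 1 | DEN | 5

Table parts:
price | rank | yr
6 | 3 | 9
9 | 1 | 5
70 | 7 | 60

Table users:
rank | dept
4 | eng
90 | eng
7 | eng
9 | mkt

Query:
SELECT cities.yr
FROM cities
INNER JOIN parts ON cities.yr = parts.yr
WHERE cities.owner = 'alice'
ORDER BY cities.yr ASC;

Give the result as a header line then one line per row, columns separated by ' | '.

== RESULT ==
cities.yr
5
60

Derivation:
After JOIN parts (3 rows):
cities.owner | cities.rank | cities.city | cities.yr | parts.price | parts.rank | parts.yr
alice | 3 | BOS | 5 | 9 | 1 | 5
alice | 3 | NY | 60 | 70 | 7 | 60
eve | 1 | DEN | 5 | 9 | 1 | 5
After WHERE (2 rows):
cities.owner | cities.rank | cities.city | cities.yr | parts.price | parts.rank | parts.yr
alice | 3 | BOS | 5 | 9 | 1 | 5
alice | 3 | NY | 60 | 70 | 7 | 60
After SELECT (2 rows):
cities.yr
5
60
After ORDER BY (2 rows):
cities.yr
5
60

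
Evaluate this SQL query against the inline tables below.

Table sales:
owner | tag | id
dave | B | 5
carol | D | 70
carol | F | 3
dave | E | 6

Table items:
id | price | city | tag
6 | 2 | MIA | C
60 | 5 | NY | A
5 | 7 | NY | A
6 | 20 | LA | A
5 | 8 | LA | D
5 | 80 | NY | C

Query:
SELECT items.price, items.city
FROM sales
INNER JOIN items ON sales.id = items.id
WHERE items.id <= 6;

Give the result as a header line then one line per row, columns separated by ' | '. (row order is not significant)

== RESULT ==
items.price | items.city
7 | NY
8 | LA
80 | NY
2 | MIA
20 | LA

Derivation:
After JOIN items (5 rows):
sales.owner | sales.tag | sales.id | items.id | items.price | items.city | items.tag
dave | B | 5 | 5 | 7 | NY | A
dave | B | 5 | 5 | 8 | LA | D
dave | B | 5 | 5 | 80 | NY | C
dave | E | 6 | 6 | 2 | MIA | C
dave | E | 6 | 6 | 20 | LA | A
After WHERE (5 rows):
sales.owner | sales.tag | sales.id | items.id | items.price | items.city | items.tag
dave | B | 5 | 5 | 7 | NY | A
dave | B | 5 | 5 | 8 | LA | D
dave | B | 5 | 5 | 80 | NY | C
dave | E | 6 | 6 | 2 | MIA | C
dave | E | 6 | 6 | 20 | LA | A
After SELECT (5 rows):
items.price | items.city
7 | NY
8 | LA
80 | NY
2 | MIA
20 | LA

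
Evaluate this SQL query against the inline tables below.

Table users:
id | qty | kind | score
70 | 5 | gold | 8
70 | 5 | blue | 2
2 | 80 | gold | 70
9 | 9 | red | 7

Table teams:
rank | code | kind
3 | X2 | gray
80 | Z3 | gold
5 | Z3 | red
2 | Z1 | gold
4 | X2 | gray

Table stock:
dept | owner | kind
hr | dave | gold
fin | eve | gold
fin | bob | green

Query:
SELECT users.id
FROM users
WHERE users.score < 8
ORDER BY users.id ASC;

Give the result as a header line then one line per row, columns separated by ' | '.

After WHERE (2 rows):
users.id | users.qty | users.kind | users.score
70 | 5 | blue | 2
9 | 9 | red | 7
After SELECT (2 rows):
users.id
70
9
After ORDER BY (2 rows):
users.id
9
70

== RESULT ==
users.id
9
70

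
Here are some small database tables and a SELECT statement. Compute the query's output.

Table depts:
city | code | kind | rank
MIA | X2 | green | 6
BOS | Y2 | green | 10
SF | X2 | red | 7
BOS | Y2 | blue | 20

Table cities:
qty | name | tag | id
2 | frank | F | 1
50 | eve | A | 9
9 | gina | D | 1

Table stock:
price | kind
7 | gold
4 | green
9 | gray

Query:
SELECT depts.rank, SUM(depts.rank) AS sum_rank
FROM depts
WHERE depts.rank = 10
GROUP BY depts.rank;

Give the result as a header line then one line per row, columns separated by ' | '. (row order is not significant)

== RESULT ==
depts.rank | sum_rank
10 | 10

Derivation:
After WHERE (1 rows):
depts.city | depts.code | depts.kind | depts.rank
BOS | Y2 | green | 10
After GROUP BY (1 rows):
depts.rank | sum_rank
10 | 10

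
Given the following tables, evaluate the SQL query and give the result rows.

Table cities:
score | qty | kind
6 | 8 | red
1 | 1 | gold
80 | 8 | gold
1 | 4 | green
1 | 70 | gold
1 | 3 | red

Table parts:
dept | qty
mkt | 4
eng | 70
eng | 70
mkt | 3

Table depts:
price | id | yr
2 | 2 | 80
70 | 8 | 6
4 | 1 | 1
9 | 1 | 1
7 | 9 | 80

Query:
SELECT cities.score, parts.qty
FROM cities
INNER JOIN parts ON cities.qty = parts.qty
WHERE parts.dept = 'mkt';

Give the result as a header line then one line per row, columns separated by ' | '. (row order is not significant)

== RESULT ==
cities.score | parts.qty
1 | 4
1 | 3

Derivation:
After JOIN parts (4 rows):
cities.score | cities.qty | cities.kind | parts.dept | parts.qty
1 | 4 | green | mkt | 4
1 | 70 | gold | eng | 70
1 | 70 | gold | eng | 70
1 | 3 | red | mkt | 3
After WHERE (2 rows):
cities.score | cities.qty | cities.kind | parts.dept | parts.qty
1 | 4 | green | mkt | 4
1 | 3 | red | mkt | 3
After SELECT (2 rows):
cities.score | parts.qty
1 | 4
1 | 3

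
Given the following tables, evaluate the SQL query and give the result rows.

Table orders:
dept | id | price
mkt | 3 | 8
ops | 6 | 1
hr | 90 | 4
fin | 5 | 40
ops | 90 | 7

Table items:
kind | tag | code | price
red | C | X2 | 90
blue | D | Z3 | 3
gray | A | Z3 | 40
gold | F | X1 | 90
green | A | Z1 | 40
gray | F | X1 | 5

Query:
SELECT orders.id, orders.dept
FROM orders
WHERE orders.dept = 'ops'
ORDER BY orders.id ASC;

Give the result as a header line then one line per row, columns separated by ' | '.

After WHERE (2 rows):
orders.dept | orders.id | orders.price
ops | 6 | 1
ops | 90 | 7
After SELECT (2 rows):
orders.id | orders.dept
6 | ops
90 | ops
After ORDER BY (2 rows):
orders.id | orders.dept
6 | ops
90 | ops

== RESULT ==
orders.id | orders.dept
6 | ops
90 | ops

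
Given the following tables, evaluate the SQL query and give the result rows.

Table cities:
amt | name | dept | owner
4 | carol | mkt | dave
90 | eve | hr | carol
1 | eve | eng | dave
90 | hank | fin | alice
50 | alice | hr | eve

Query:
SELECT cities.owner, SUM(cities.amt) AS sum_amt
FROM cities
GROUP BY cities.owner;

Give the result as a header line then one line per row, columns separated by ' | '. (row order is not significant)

After GROUP BY (4 rows):
cities.owner | sum_amt
dave | 5
carol | 90
alice | 90
eve | 50

== RESULT ==
cities.owner | sum_amt
dave | 5
carol | 90
alice | 90
eve | 50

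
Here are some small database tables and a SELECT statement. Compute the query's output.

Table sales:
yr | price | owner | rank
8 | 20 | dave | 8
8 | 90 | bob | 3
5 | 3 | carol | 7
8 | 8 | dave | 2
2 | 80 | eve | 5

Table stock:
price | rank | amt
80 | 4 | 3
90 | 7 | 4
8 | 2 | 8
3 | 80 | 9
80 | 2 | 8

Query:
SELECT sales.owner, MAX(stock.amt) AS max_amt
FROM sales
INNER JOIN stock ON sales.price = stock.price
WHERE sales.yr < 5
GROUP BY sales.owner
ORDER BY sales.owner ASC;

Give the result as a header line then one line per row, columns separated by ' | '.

== RESULT ==
sales.owner | max_amt
eve | 8

Derivation:
After JOIN stock (5 rows):
sales.yr | sales.price | sales.owner | sales.rank | stock.price | stock.rank | stock.amt
8 | 90 | bob | 3 | 90 | 7 | 4
5 | 3 | carol | 7 | 3 | 80 | 9
8 | 8 | dave | 2 | 8 | 2 | 8
2 | 80 | eve | 5 | 80 | 4 | 3
2 | 80 | eve | 5 | 80 | 2 | 8
After WHERE (2 rows):
sales.yr | sales.price | sales.owner | sales.rank | stock.price | stock.rank | stock.amt
2 | 80 | eve | 5 | 80 | 4 | 3
2 | 80 | eve | 5 | 80 | 2 | 8
After GROUP BY (1 rows):
sales.owner | max_amt
eve | 8
After ORDER BY (1 rows):
sales.owner | max_amt
eve | 8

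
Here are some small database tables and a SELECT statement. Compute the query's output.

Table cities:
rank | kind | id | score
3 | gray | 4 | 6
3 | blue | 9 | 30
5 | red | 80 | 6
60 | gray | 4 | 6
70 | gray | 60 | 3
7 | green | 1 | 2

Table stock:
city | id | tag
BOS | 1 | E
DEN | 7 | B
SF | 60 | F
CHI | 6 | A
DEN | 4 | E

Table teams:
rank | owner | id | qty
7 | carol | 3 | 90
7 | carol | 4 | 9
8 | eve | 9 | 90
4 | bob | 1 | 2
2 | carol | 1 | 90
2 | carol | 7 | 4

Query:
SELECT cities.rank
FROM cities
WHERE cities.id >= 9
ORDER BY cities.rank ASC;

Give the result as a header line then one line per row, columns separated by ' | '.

== RESULT ==
cities.rank
3
5
70

Derivation:
After WHERE (3 rows):
cities.rank | cities.kind | cities.id | cities.score
3 | blue | 9 | 30
5 | red | 80 | 6
70 | gray | 60 | 3
After SELECT (3 rows):
cities.rank
3
5
70
After ORDER BY (3 rows):
cities.rank
3
5
70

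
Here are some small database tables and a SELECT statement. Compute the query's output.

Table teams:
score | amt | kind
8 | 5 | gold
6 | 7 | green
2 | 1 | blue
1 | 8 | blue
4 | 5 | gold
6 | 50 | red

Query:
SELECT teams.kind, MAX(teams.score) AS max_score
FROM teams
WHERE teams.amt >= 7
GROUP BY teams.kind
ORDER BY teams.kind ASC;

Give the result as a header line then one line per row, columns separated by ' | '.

After WHERE (3 rows):
teams.score | teams.amt | teams.kind
6 | 7 | green
1 | 8 | blue
6 | 50 | red
After GROUP BY (3 rows):
teams.kind | max_score
green | 6
blue | 1
red | 6
After ORDER BY (3 rows):
teams.kind | max_score
blue | 1
green | 6
red | 6

== RESULT ==
teams.kind | max_score
blue | 1
green | 6
red | 6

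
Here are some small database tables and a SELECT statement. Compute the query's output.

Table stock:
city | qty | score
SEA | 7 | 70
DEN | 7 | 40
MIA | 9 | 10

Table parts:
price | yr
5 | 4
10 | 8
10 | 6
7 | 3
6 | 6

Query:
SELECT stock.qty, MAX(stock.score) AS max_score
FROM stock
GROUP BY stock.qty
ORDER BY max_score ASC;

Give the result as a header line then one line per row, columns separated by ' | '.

After GROUP BY (2 rows):
stock.qty | max_score
7 | 70
9 | 10
After ORDER BY (2 rows):
stock.qty | max_score
9 | 10
7 | 70

== RESULT ==
stock.qty | max_score
9 | 10
7 | 70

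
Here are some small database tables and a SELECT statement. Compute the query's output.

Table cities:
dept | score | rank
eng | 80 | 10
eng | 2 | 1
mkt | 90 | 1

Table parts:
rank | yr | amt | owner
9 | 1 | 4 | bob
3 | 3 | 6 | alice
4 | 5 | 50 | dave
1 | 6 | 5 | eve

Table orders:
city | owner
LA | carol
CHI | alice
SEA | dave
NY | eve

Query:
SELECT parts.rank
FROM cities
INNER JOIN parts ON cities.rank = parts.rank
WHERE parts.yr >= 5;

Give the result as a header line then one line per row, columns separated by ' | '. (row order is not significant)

== RESULT ==
parts.rank
1
1

Derivation:
After JOIN parts (2 rows):
cities.dept | cities.score | cities.rank | parts.rank | parts.yr | parts.amt | parts.owner
eng | 2 | 1 | 1 | 6 | 5 | eve
mkt | 90 | 1 | 1 | 6 | 5 | eve
After WHERE (2 rows):
cities.dept | cities.score | cities.rank | parts.rank | parts.yr | parts.amt | parts.owner
eng | 2 | 1 | 1 | 6 | 5 | eve
mkt | 90 | 1 | 1 | 6 | 5 | eve
After SELECT (2 rows):
parts.rank
1
1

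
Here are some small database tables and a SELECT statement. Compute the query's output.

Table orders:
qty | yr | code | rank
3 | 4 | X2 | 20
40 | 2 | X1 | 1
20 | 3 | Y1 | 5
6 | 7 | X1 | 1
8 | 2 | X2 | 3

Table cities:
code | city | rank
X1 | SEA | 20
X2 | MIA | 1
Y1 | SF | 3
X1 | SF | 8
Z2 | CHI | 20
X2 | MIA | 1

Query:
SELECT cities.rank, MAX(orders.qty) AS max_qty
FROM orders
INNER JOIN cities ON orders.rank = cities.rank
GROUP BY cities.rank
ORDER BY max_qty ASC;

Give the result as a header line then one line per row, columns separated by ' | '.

== RESULT ==
cities.rank | max_qty
20 | 3
3 | 8
1 | 40

Derivation:
After JOIN cities (7 rows):
orders.qty | orders.yr | orders.code | orders.rank | cities.code | cities.city | cities.rank
3 | 4 | X2 | 20 | X1 | SEA | 20
3 | 4 | X2 | 20 | Z2 | CHI | 20
40 | 2 | X1 | 1 | X2 | MIA | 1
40 | 2 | X1 | 1 | X2 | MIA | 1
6 | 7 | X1 | 1 | X2 | MIA | 1
6 | 7 | X1 | 1 | X2 | MIA | 1
8 | 2 | X2 | 3 | Y1 | SF | 3
After GROUP BY (3 rows):
cities.rank | max_qty
20 | 3
1 | 40
3 | 8
After ORDER BY (3 rows):
cities.rank | max_qty
20 | 3
3 | 8
1 | 40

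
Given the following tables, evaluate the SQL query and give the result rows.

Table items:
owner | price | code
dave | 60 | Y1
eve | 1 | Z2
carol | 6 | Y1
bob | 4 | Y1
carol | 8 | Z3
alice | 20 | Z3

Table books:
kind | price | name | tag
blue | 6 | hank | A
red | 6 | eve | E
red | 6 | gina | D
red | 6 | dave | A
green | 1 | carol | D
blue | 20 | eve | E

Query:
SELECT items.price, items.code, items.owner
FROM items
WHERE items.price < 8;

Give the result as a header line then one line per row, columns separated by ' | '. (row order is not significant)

== RESULT ==
items.price | items.code | items.owner
1 | Z2 | eve
6 | Y1 | carol
4 | Y1 | bob

Derivation:
After WHERE (3 rows):
items.owner | items.price | items.code
eve | 1 | Z2
carol | 6 | Y1
bob | 4 | Y1
After SELECT (3 rows):
items.price | items.code | items.owner
1 | Z2 | eve
6 | Y1 | carol
4 | Y1 | bob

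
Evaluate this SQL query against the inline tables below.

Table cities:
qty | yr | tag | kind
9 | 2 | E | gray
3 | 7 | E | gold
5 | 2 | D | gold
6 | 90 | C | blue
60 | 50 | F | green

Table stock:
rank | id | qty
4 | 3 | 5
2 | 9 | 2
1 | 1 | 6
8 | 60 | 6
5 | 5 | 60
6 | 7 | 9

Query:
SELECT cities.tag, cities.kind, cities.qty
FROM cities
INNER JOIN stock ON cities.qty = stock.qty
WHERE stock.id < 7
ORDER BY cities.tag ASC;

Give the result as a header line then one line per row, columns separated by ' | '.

== RESULT ==
cities.tag | cities.kind | cities.qty
C | blue | 6
D | gold | 5
F | green | 60

Derivation:
After JOIN stock (5 rows):
cities.qty | cities.yr | cities.tag | cities.kind | stock.rank | stock.id | stock.qty
9 | 2 | E | gray | 6 | 7 | 9
5 | 2 | D | gold | 4 | 3 | 5
6 | 90 | C | blue | 1 | 1 | 6
6 | 90 | C | blue | 8 | 60 | 6
60 | 50 | F | green | 5 | 5 | 60
After WHERE (3 rows):
cities.qty | cities.yr | cities.tag | cities.kind | stock.rank | stock.id | stock.qty
5 | 2 | D | gold | 4 | 3 | 5
6 | 90 | C | blue | 1 | 1 | 6
60 | 50 | F | green | 5 | 5 | 60
After SELECT (3 rows):
cities.tag | cities.kind | cities.qty
D | gold | 5
C | blue | 6
F | green | 60
After ORDER BY (3 rows):
cities.tag | cities.kind | cities.qty
C | blue | 6
D | gold | 5
F | green | 60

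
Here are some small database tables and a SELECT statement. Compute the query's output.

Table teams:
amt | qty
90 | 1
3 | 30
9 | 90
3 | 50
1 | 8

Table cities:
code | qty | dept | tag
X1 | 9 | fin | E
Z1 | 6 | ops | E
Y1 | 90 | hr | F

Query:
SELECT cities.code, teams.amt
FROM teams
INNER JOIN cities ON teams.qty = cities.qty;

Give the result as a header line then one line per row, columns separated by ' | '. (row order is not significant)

== RESULT ==
cities.code | teams.amt
Y1 | 9

Derivation:
After JOIN cities (1 rows):
teams.amt | teams.qty | cities.code | cities.qty | cities.dept | cities.tag
9 | 90 | Y1 | 90 | hr | F
After SELECT (1 rows):
cities.code | teams.amt
Y1 | 9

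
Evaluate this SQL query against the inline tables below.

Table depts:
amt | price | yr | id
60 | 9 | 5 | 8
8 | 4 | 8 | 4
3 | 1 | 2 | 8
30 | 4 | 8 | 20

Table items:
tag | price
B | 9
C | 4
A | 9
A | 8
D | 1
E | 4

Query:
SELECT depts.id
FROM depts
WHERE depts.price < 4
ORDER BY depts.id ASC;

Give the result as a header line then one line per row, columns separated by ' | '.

== RESULT ==
depts.id
8

Derivation:
After WHERE (1 rows):
depts.amt | depts.price | depts.yr | depts.id
3 | 1 | 2 | 8
After SELECT (1 rows):
depts.id
8
After ORDER BY (1 rows):
depts.id
8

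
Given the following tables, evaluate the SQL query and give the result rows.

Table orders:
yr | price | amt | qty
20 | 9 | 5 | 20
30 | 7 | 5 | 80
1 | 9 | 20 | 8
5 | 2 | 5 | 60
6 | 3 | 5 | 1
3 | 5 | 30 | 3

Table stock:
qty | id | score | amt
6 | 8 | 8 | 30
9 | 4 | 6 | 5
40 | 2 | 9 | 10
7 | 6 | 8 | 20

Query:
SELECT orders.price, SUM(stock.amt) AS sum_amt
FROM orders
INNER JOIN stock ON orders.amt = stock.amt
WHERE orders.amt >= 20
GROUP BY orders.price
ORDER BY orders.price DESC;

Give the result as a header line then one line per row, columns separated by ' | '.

After JOIN stock (6 rows):
orders.yr | orders.price | orders.amt | orders.qty | stock.qty | stock.id | stock.score | stock.amt
20 | 9 | 5 | 20 | 9 | 4 | 6 | 5
30 | 7 | 5 | 80 | 9 | 4 | 6 | 5
1 | 9 | 20 | 8 | 7 | 6 | 8 | 20
5 | 2 | 5 | 60 | 9 | 4 | 6 | 5
6 | 3 | 5 | 1 | 9 | 4 | 6 | 5
3 | 5 | 30 | 3 | 6 | 8 | 8 | 30
After WHERE (2 rows):
orders.yr | orders.price | orders.amt | orders.qty | stock.qty | stock.id | stock.score | stock.amt
1 | 9 | 20 | 8 | 7 | 6 | 8 | 20
3 | 5 | 30 | 3 | 6 | 8 | 8 | 30
After GROUP BY (2 rows):
orders.price | sum_amt
9 | 20
5 | 30
After ORDER BY (2 rows):
orders.price | sum_amt
9 | 20
5 | 30

== RESULT ==
orders.price | sum_amt
9 | 20
5 | 30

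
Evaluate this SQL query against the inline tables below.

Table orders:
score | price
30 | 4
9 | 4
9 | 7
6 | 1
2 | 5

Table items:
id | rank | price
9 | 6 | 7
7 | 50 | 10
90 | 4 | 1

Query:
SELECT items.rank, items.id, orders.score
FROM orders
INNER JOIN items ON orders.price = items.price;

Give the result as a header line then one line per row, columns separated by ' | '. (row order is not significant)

== RESULT ==
items.rank | items.id | orders.score
6 | 9 | 9
4 | 90 | 6

Derivation:
After JOIN items (2 rows):
orders.score | orders.price | items.id | items.rank | items.price
9 | 7 | 9 | 6 | 7
6 | 1 | 90 | 4 | 1
After SELECT (2 rows):
items.rank | items.id | orders.score
6 | 9 | 9
4 | 90 | 6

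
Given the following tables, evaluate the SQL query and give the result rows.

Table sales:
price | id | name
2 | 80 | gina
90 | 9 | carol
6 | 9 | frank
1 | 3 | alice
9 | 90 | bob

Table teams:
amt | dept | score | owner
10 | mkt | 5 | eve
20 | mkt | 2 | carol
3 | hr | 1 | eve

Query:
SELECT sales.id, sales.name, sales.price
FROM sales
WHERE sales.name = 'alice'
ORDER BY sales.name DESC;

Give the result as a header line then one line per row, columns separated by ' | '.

After WHERE (1 rows):
sales.price | sales.id | sales.name
1 | 3 | alice
After SELECT (1 rows):
sales.id | sales.name | sales.price
3 | alice | 1
After ORDER BY (1 rows):
sales.id | sales.name | sales.price
3 | alice | 1

== RESULT ==
sales.id | sales.name | sales.price
3 | alice | 1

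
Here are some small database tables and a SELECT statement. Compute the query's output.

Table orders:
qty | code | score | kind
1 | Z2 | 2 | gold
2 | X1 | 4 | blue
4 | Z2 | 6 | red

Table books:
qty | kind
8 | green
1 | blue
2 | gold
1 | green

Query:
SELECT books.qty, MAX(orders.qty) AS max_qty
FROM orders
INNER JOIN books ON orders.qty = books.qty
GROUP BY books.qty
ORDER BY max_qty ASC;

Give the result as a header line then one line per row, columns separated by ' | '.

== RESULT ==
books.qty | max_qty
1 | 1
2 | 2

Derivation:
After JOIN books (3 rows):
orders.qty | orders.code | orders.score | orders.kind | books.qty | books.kind
1 | Z2 | 2 | gold | 1 | blue
1 | Z2 | 2 | gold | 1 | green
2 | X1 | 4 | blue | 2 | gold
After GROUP BY (2 rows):
books.qty | max_qty
1 | 1
2 | 2
After ORDER BY (2 rows):
books.qty | max_qty
1 | 1
2 | 2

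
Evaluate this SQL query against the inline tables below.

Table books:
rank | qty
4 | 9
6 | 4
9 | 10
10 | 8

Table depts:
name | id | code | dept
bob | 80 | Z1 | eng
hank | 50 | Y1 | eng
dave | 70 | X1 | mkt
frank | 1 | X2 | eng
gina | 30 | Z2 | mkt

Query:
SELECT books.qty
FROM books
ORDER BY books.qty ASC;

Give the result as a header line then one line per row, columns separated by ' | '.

After SELECT (4 rows):
books.qty
9
4
10
8
After ORDER BY (4 rows):
books.qty
4
8
9
10

== RESULT ==
books.qty
4
8
9
10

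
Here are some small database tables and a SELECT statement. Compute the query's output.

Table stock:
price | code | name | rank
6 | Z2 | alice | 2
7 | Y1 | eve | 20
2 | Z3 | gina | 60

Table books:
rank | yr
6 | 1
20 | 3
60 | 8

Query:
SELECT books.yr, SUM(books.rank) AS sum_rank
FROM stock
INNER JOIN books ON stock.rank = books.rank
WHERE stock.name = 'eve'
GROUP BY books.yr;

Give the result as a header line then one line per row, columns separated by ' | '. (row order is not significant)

== RESULT ==
books.yr | sum_rank
3 | 20

Derivation:
After JOIN books (2 rows):
stock.price | stock.code | stock.name | stock.rank | books.rank | books.yr
7 | Y1 | eve | 20 | 20 | 3
2 | Z3 | gina | 60 | 60 | 8
After WHERE (1 rows):
stock.price | stock.code | stock.name | stock.rank | books.rank | books.yr
7 | Y1 | eve | 20 | 20 | 3
After GROUP BY (1 rows):
books.yr | sum_rank
3 | 20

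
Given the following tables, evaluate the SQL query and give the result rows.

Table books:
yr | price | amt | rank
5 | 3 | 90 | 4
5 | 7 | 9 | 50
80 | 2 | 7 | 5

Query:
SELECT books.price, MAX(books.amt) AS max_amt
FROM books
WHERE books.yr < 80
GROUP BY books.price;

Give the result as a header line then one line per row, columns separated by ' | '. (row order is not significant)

== RESULT ==
books.price | max_amt
3 | 90
7 | 9

Derivation:
After WHERE (2 rows):
books.yr | books.price | books.amt | books.rank
5 | 3 | 90 | 4
5 | 7 | 9 | 50
After GROUP BY (2 rows):
books.price | max_amt
3 | 90
7 | 9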